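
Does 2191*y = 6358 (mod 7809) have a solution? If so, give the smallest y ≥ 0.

gcd(2191, 7809) = 1, so a unique solution mod 7809 exists.
2191⁻¹ ≡ 3835 (mod 7809).
y ≡ 3835*6358 ≡ 3232 (mod 7809).

3232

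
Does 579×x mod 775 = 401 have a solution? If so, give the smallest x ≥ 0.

gcd(579, 775) = 1, so a unique solution mod 775 exists.
579⁻¹ ≡ 344 (mod 775).
x ≡ 344×401 ≡ 769 (mod 775).

769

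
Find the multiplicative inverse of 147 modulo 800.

800 = 5*147 + 65
147 = 2*65 + 17
65 = 3*17 + 14
17 = 1*14 + 3
14 = 4*3 + 2
3 = 1*2 + 1
2 = 2*1 + 0
gcd(147, 800) = 1, so the inverse exists.
Back-substitute for 1:
1 = 1*3 − 1*2
  = −1*14 + 5*3
  = 5*17 − 6*14
  = −6*65 + 23*17
  = 23*147 − 52*65
  = −52*800 + 283*147
So 147⁻¹ ≡ 283 (mod 800).

283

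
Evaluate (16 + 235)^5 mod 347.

16 + 235 = 251
(251)^5 ≡ 255 (mod 347)

255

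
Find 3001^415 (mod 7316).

2257

Compute successive squares:
415 in binary is 110011111, i.e. 415 = 256 + 128 + 16 + 8 + 4 + 2 + 1.
3001^1 ≡ 3001 (mod 7316)
3001^2 ≡ 3001^2 = 9006001 ≡ 5 (mod 7316)
3001^4 ≡ 5^2 = 25 (mod 7316)
3001^8 ≡ 25^2 = 625 (mod 7316)
3001^16 ≡ 625^2 = 390625 ≡ 2877 (mod 7316)
3001^32 ≡ 2877^2 = 8277129 ≡ 2733 (mod 7316)
3001^64 ≡ 2733^2 = 7469289 ≡ 6969 (mod 7316)
3001^128 ≡ 6969^2 = 48566961 ≡ 3353 (mod 7316)
3001^256 ≡ 3353^2 = 11242609 ≡ 5233 (mod 7316)
3001^415 = 3001^256 * 3001^128 * 3001^16 * 3001^8 * 3001^4 * 3001^2 * 3001^1 ≡ 5233 * 3353 * 2877 * 625 * 25 * 5 * 3001 (mod 7316).
Accumulate the product:
5233 * 3353 = 17546249 ≡ 2481
2481 * 2877 = 7137837 ≡ 4737
4737 * 625 = 2960625 ≡ 4961
4961 * 25 = 124025 ≡ 6969
6969 * 5 = 34845 ≡ 5581
5581 * 3001 = 16748581 ≡ 2257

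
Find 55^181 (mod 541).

181 in binary is 10110101, i.e. 181 = 128 + 32 + 16 + 4 + 1.
55^1 ≡ 55 (mod 541)
55^2 ≡ 55^2 = 3025 ≡ 320 (mod 541)
55^4 ≡ 320^2 = 102400 ≡ 151 (mod 541)
55^8 ≡ 151^2 = 22801 ≡ 79 (mod 541)
55^16 ≡ 79^2 = 6241 ≡ 290 (mod 541)
55^32 ≡ 290^2 = 84100 ≡ 245 (mod 541)
55^64 ≡ 245^2 = 60025 ≡ 515 (mod 541)
55^128 ≡ 515^2 = 265225 ≡ 135 (mod 541)
55^181 = 55^128 · 55^32 · 55^16 · 55^4 · 55^1 ≡ 135 · 245 · 290 · 151 · 55 (mod 541).
Accumulate the product:
135 · 245 = 33075 ≡ 74
74 · 290 = 21460 ≡ 361
361 · 151 = 54511 ≡ 411
411 · 55 = 22605 ≡ 424

424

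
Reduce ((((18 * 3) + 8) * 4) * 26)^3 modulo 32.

18 * 3 = 54 ≡ 22 (mod 32)
22 + 8 = 30
30 * 4 = 120 ≡ 24 (mod 32)
24 * 26 = 624 ≡ 16 (mod 32)
(16)^3 ≡ 0 (mod 32)

0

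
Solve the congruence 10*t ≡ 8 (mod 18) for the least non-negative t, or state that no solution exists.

8

gcd(10, 18) = 2, and 2 | 8, so solutions exist.
Divide through by 2: 5*t = 4 (mod 9).
5⁻¹ ≡ 2 (mod 9).
t ≡ 2*4 ≡ 8 (mod 9).
The smallest non-negative solution is t = 8.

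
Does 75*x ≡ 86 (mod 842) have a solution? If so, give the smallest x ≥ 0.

gcd(75, 842) = 1, so a unique solution mod 842 exists.
75⁻¹ ≡ 247 (mod 842).
x ≡ 247*86 ≡ 192 (mod 842).

192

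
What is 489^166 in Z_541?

540

By square-and-multiply:
166 in binary is 10100110, i.e. 166 = 128 + 32 + 4 + 2.
489^1 ≡ 489 (mod 541)
489^2 ≡ 489^2 = 239121 ≡ 540 (mod 541)
489^4 ≡ 540^2 = 291600 ≡ 1 (mod 541)
489^8 ≡ 1^2 = 1 (mod 541)
489^16 ≡ 1^2 = 1 (mod 541)
489^32 ≡ 1^2 = 1 (mod 541)
489^64 ≡ 1^2 = 1 (mod 541)
489^128 ≡ 1^2 = 1 (mod 541)
489^166 = 489^128 × 489^32 × 489^4 × 489^2 ≡ 1 × 1 × 1 × 540 (mod 541).
Accumulate the product:
1 × 1 = 1
1 × 1 = 1
1 × 540 = 540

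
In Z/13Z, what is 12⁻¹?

By the extended Euclidean algorithm:
13 = 1×12 + 1
12 = 12×1 + 0
gcd(12, 13) = 1, so the inverse exists.
Bézout: 1 = 1×13 − 1×12.
So 12⁻¹ ≡ −1 ≡ 12 (mod 13).

12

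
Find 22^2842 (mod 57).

By square-and-multiply:
2842 in binary is 101100011010, i.e. 2842 = 2048 + 512 + 256 + 16 + 8 + 2.
22^1 ≡ 22 (mod 57)
22^2 ≡ 22^2 = 484 ≡ 28 (mod 57)
22^4 ≡ 28^2 = 784 ≡ 43 (mod 57)
22^8 ≡ 43^2 = 1849 ≡ 25 (mod 57)
22^16 ≡ 25^2 = 625 ≡ 55 (mod 57)
22^32 ≡ 55^2 = 3025 ≡ 4 (mod 57)
22^64 ≡ 4^2 = 16 (mod 57)
22^128 ≡ 16^2 = 256 ≡ 28 (mod 57)
22^256 ≡ 28^2 = 784 ≡ 43 (mod 57)
22^512 ≡ 43^2 = 1849 ≡ 25 (mod 57)
22^1024 ≡ 25^2 = 625 ≡ 55 (mod 57)
22^2048 ≡ 55^2 = 3025 ≡ 4 (mod 57)
22^2842 = 22^2048 × 22^512 × 22^256 × 22^16 × 22^8 × 22^2 ≡ 4 × 25 × 43 × 55 × 25 × 28 (mod 57).
Accumulate the product:
4 × 25 = 100 ≡ 43
43 × 43 = 1849 ≡ 25
25 × 55 = 1375 ≡ 7
7 × 25 = 175 ≡ 4
4 × 28 = 112 ≡ 55

55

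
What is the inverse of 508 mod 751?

717

751 = 1·508 + 243
508 = 2·243 + 22
243 = 11·22 + 1
22 = 22·1 + 0
gcd(508, 751) = 1, so the inverse exists.
Back-substitute for 1:
1 = 1·243 − 11·22
  = −11·508 + 23·243
  = 23·751 − 34·508
So 508⁻¹ ≡ −34 ≡ 717 (mod 751).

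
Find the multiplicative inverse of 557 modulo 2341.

2341 = 4·557 + 113
557 = 4·113 + 105
113 = 1·105 + 8
105 = 13·8 + 1
8 = 8·1 + 0
gcd(557, 2341) = 1, so the inverse exists.
Bézout: 1 = −69·2341 + 290·557.
So 557⁻¹ ≡ 290 (mod 2341).

290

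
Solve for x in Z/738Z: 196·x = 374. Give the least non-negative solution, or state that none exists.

209

gcd(196, 738) = 2, and 2 | 374, so solutions exist.
Divide through by 2: 98·x mod 369 = 187.
98⁻¹ ≡ 305 (mod 369).
x ≡ 305·187 ≡ 209 (mod 369).
The smallest non-negative solution is x = 209.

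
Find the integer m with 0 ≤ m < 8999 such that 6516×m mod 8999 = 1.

8999 = 1×6516 + 2483
6516 = 2×2483 + 1550
2483 = 1×1550 + 933
1550 = 1×933 + 617
933 = 1×617 + 316
617 = 1×316 + 301
316 = 1×301 + 15
301 = 20×15 + 1
15 = 15×1 + 0
gcd(6516, 8999) = 1, so the inverse exists.
Bézout: 1 = −433×8999 + 598×6516.
So 6516⁻¹ ≡ 598 (mod 8999).

598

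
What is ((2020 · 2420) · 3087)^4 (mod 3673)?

2754

2020 · 2420 = 4888400 ≡ 3310 (mod 3673)
3310 · 3087 = 10217970 ≡ 3357 (mod 3673)
(3357)^4 ≡ 2754 (mod 3673)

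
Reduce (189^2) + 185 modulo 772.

(189)^2 ≡ 209 (mod 772)
209 + 185 = 394

394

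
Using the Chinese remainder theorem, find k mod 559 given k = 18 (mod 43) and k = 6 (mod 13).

448

43⁻¹ mod 13: 43×10 ≡ 1 (mod 13), so 43⁻¹ ≡ 10.
k = 18 + 43×((6 − 18)×10 mod 13) = 18 + 43×10 = 448.
Check: 448 mod 43 = 18, 448 mod 13 = 6. ✓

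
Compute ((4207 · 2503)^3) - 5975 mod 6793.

4207 · 2503 = 10530121 ≡ 971 (mod 6793)
(971)^3 ≡ 6001 (mod 6793)
6001 - 5975 = 26

26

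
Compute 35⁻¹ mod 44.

39

By the extended Euclidean algorithm:
44 = 1·35 + 9
35 = 3·9 + 8
9 = 1·8 + 1
8 = 8·1 + 0
gcd(35, 44) = 1, so the inverse exists.
Bézout: 1 = 4·44 − 5·35.
So 35⁻¹ ≡ −5 ≡ 39 (mod 44).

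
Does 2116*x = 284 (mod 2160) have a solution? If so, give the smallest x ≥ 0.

239

gcd(2116, 2160) = 4, and 4 | 284, so solutions exist.
Divide through by 4: 529*x mod 540 = 71.
529⁻¹ ≡ 49 (mod 540).
x ≡ 49*71 ≡ 239 (mod 540).
The smallest non-negative solution is x = 239.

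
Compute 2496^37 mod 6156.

Compute successive squares:
37 in binary is 100101, i.e. 37 = 32 + 4 + 1.
2496^1 ≡ 2496 (mod 6156)
2496^2 ≡ 2496^2 = 6230016 ≡ 144 (mod 6156)
2496^4 ≡ 144^2 = 20736 ≡ 2268 (mod 6156)
2496^8 ≡ 2268^2 = 5143824 ≡ 3564 (mod 6156)
2496^16 ≡ 3564^2 = 12702096 ≡ 2268 (mod 6156)
2496^32 ≡ 2268^2 = 5143824 ≡ 3564 (mod 6156)
2496^37 = 2496^32 * 2496^4 * 2496^1 ≡ 3564 * 2268 * 2496 (mod 6156).
Accumulate the product:
3564 * 2268 = 8083152 ≡ 324
324 * 2496 = 808704 ≡ 2268

2268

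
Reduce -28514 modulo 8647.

-28514 = -4·8647 + 6074, so -28514 ≡ 6074 (mod 8647).

6074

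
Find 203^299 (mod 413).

315

Using repeated squaring:
299 in binary is 100101011, i.e. 299 = 256 + 32 + 8 + 2 + 1.
203^1 ≡ 203 (mod 413)
203^2 ≡ 203^2 = 41209 ≡ 322 (mod 413)
203^4 ≡ 322^2 = 103684 ≡ 21 (mod 413)
203^8 ≡ 21^2 = 441 ≡ 28 (mod 413)
203^16 ≡ 28^2 = 784 ≡ 371 (mod 413)
203^32 ≡ 371^2 = 137641 ≡ 112 (mod 413)
203^64 ≡ 112^2 = 12544 ≡ 154 (mod 413)
203^128 ≡ 154^2 = 23716 ≡ 175 (mod 413)
203^256 ≡ 175^2 = 30625 ≡ 63 (mod 413)
203^299 = 203^256 × 203^32 × 203^8 × 203^2 × 203^1 ≡ 63 × 112 × 28 × 322 × 203 (mod 413).
Accumulate the product:
63 × 112 = 7056 ≡ 35
35 × 28 = 980 ≡ 154
154 × 322 = 49588 ≡ 28
28 × 203 = 5684 ≡ 315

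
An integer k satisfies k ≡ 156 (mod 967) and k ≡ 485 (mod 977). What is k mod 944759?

967⁻¹ mod 977: 967·293 ≡ 1 (mod 977), so 967⁻¹ ≡ 293.
k = 156 + 967·((485 − 156)·293 mod 977) = 156 + 967·651 = 629673.

629673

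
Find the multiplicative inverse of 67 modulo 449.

By the extended Euclidean algorithm:
449 = 6*67 + 47
67 = 1*47 + 20
47 = 2*20 + 7
20 = 2*7 + 6
7 = 1*6 + 1
6 = 6*1 + 0
gcd(67, 449) = 1, so the inverse exists.
Bézout: 1 = 10*449 − 67*67.
So 67⁻¹ ≡ −67 ≡ 382 (mod 449).

382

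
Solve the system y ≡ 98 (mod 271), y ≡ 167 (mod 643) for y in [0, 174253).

271⁻¹ mod 643: 271·261 ≡ 1 (mod 643), so 271⁻¹ ≡ 261.
y = 98 + 271·((167 − 98)·261 mod 643) = 98 + 271·5 = 1453.

1453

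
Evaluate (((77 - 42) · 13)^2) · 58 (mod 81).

77 - 42 = 35
35 · 13 = 455 ≡ 50 (mod 81)
(50)^2 ≡ 70 (mod 81)
70 · 58 = 4060 ≡ 10 (mod 81)

10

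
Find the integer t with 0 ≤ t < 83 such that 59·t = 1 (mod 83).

38

83 = 1*59 + 24
59 = 2*24 + 11
24 = 2*11 + 2
11 = 5*2 + 1
2 = 2*1 + 0
gcd(59, 83) = 1, so the inverse exists.
Back-substitute for 1:
1 = 1*11 − 5*2
  = −5*24 + 11*11
  = 11*59 − 27*24
  = −27*83 + 38*59
So 59⁻¹ ≡ 38 (mod 83).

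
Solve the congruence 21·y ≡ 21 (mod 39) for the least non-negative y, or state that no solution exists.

1

gcd(21, 39) = 3, and 3 | 21, so solutions exist.
Divide through by 3: 7·y ≡ 7 (mod 13).
7⁻¹ ≡ 2 (mod 13).
y ≡ 2·7 ≡ 1 (mod 13).
The smallest non-negative solution is y = 1.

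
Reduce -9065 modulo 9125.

-9065 = -1*9125 + 60, so -9065 ≡ 60 (mod 9125).

60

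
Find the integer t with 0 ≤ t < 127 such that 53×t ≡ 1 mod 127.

12

127 = 2·53 + 21
53 = 2·21 + 11
21 = 1·11 + 10
11 = 1·10 + 1
10 = 10·1 + 0
gcd(53, 127) = 1, so the inverse exists.
Back-substitute for 1:
1 = 1·11 − 1·10
  = −1·21 + 2·11
  = 2·53 − 5·21
  = −5·127 + 12·53
So 53⁻¹ ≡ 12 (mod 127).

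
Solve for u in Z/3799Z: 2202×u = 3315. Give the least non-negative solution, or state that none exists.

1518

gcd(2202, 3799) = 1, so a unique solution mod 3799 exists.
2202⁻¹ ≡ 1551 (mod 3799).
u ≡ 1551×3315 ≡ 1518 (mod 3799).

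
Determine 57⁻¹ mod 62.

37

Apply the Euclidean algorithm and back-substitute:
62 = 1×57 + 5
57 = 11×5 + 2
5 = 2×2 + 1
2 = 2×1 + 0
gcd(57, 62) = 1, so the inverse exists.
Bézout: 1 = 23×62 − 25×57.
So 57⁻¹ ≡ −25 ≡ 37 (mod 62).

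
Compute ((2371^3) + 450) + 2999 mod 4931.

(2371)^3 ≡ 3607 (mod 4931)
3607 + 450 = 4057
4057 + 2999 = 7056 ≡ 2125 (mod 4931)

2125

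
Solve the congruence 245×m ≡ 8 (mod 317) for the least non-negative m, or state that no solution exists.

gcd(245, 317) = 1, so a unique solution mod 317 exists.
245⁻¹ ≡ 22 (mod 317).
m ≡ 22×8 ≡ 176 (mod 317).

176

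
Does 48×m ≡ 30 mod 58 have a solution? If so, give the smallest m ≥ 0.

26

gcd(48, 58) = 2, and 2 | 30, so solutions exist.
Divide through by 2: 24×m ≡ 15 (mod 29).
24⁻¹ ≡ 23 (mod 29).
m ≡ 23×15 ≡ 26 (mod 29).
The smallest non-negative solution is m = 26.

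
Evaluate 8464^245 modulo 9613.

Compute successive squares:
245 in binary is 11110101, i.e. 245 = 128 + 64 + 32 + 16 + 4 + 1.
8464^1 ≡ 8464 (mod 9613)
8464^2 ≡ 8464^2 = 71639296 ≡ 3220 (mod 9613)
8464^4 ≡ 3220^2 = 10368400 ≡ 5586 (mod 9613)
8464^8 ≡ 5586^2 = 31203396 ≡ 9211 (mod 9613)
8464^16 ≡ 9211^2 = 84842521 ≡ 7796 (mod 9613)
8464^32 ≡ 7796^2 = 60777616 ≡ 4230 (mod 9613)
8464^64 ≡ 4230^2 = 17892900 ≡ 3107 (mod 9613)
8464^128 ≡ 3107^2 = 9653449 ≡ 1997 (mod 9613)
8464^245 = 8464^128 * 8464^64 * 8464^32 * 8464^16 * 8464^4 * 8464^1 ≡ 1997 * 3107 * 4230 * 7796 * 5586 * 8464 (mod 9613).
Accumulate the product:
1997 * 3107 = 6204679 ≡ 4294
4294 * 4230 = 18163620 ≡ 4663
4663 * 7796 = 36352748 ≡ 5995
5995 * 5586 = 33488070 ≡ 5991
5991 * 8464 = 50707824 ≡ 8862

8862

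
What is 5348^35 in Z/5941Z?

5052

By square-and-multiply:
35 in binary is 100011, i.e. 35 = 32 + 2 + 1.
5348^1 ≡ 5348 (mod 5941)
5348^2 ≡ 5348^2 = 28601104 ≡ 1130 (mod 5941)
5348^4 ≡ 1130^2 = 1276900 ≡ 5526 (mod 5941)
5348^8 ≡ 5526^2 = 30536676 ≡ 5877 (mod 5941)
5348^16 ≡ 5877^2 = 34539129 ≡ 4096 (mod 5941)
5348^32 ≡ 4096^2 = 16777216 ≡ 5773 (mod 5941)
5348^35 = 5348^32 * 5348^2 * 5348^1 ≡ 5773 * 1130 * 5348 (mod 5941).
Accumulate the product:
5773 * 1130 = 6523490 ≡ 272
272 * 5348 = 1454656 ≡ 5052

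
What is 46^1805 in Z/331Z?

46^1 ≡ 46 (mod 331)
46^2 ≡ 46^2 = 2116 ≡ 130 (mod 331)
46^4 ≡ 130^2 = 16900 ≡ 19 (mod 331)
46^8 ≡ 19^2 = 361 ≡ 30 (mod 331)
46^16 ≡ 30^2 = 900 ≡ 238 (mod 331)
46^32 ≡ 238^2 = 56644 ≡ 43 (mod 331)
46^64 ≡ 43^2 = 1849 ≡ 194 (mod 331)
46^128 ≡ 194^2 = 37636 ≡ 233 (mod 331)
46^256 ≡ 233^2 = 54289 ≡ 5 (mod 331)
46^512 ≡ 5^2 = 25 (mod 331)
46^1024 ≡ 25^2 = 625 ≡ 294 (mod 331)
46^1805 = 46^1024 × 46^512 × 46^256 × 46^8 × 46^4 × 46^1 ≡ 294 × 25 × 5 × 30 × 19 × 46 (mod 331).
Accumulate the product:
294 × 25 = 7350 ≡ 68
68 × 5 = 340 ≡ 9
9 × 30 = 270
270 × 19 = 5130 ≡ 165
165 × 46 = 7590 ≡ 308

308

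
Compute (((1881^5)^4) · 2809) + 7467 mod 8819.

1632

(1881)^5 ≡ 5324 (mod 8819)
(5324)^4 ≡ 1417 (mod 8819)
1417 · 2809 = 3980353 ≡ 2984 (mod 8819)
2984 + 7467 = 10451 ≡ 1632 (mod 8819)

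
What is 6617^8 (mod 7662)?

7237

By square-and-multiply:
6617^1 ≡ 6617 (mod 7662)
6617^2 ≡ 6617^2 = 43784689 ≡ 4021 (mod 7662)
6617^4 ≡ 4021^2 = 16168441 ≡ 1621 (mod 7662)
6617^8 ≡ 1621^2 = 2627641 ≡ 7237 (mod 7662)
So 6617^8 ≡ 7237 (mod 7662).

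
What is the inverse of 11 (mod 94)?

Apply the Euclidean algorithm and back-substitute:
94 = 8×11 + 6
11 = 1×6 + 5
6 = 1×5 + 1
5 = 5×1 + 0
gcd(11, 94) = 1, so the inverse exists.
Back-substitute for 1:
1 = 1×6 − 1×5
  = −1×11 + 2×6
  = 2×94 − 17×11
So 11⁻¹ ≡ −17 ≡ 77 (mod 94).

77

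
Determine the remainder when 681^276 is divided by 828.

Using repeated squaring:
276 in binary is 100010100, i.e. 276 = 256 + 16 + 4.
681^1 ≡ 681 (mod 828)
681^2 ≡ 681^2 = 463761 ≡ 81 (mod 828)
681^4 ≡ 81^2 = 6561 ≡ 765 (mod 828)
681^8 ≡ 765^2 = 585225 ≡ 657 (mod 828)
681^16 ≡ 657^2 = 431649 ≡ 261 (mod 828)
681^32 ≡ 261^2 = 68121 ≡ 225 (mod 828)
681^64 ≡ 225^2 = 50625 ≡ 117 (mod 828)
681^128 ≡ 117^2 = 13689 ≡ 441 (mod 828)
681^256 ≡ 441^2 = 194481 ≡ 729 (mod 828)
681^276 = 681^256 * 681^16 * 681^4 ≡ 729 * 261 * 765 (mod 828).
Accumulate the product:
729 * 261 = 190269 ≡ 657
657 * 765 = 502605 ≡ 9

9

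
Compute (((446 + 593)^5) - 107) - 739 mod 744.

457

446 + 593 = 1039 ≡ 295 (mod 744)
(295)^5 ≡ 559 (mod 744)
559 - 107 = 452
452 - 739 = -287 ≡ 457 (mod 744)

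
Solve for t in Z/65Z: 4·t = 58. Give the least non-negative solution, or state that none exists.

47

gcd(4, 65) = 1, so a unique solution mod 65 exists.
4⁻¹ ≡ 49 (mod 65).
t ≡ 49·58 ≡ 47 (mod 65).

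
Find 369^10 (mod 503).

338

10 in binary is 1010, i.e. 10 = 8 + 2.
369^1 ≡ 369 (mod 503)
369^2 ≡ 369^2 = 136161 ≡ 351 (mod 503)
369^4 ≡ 351^2 = 123201 ≡ 469 (mod 503)
369^8 ≡ 469^2 = 219961 ≡ 150 (mod 503)
369^10 = 369^8 * 369^2 ≡ 150 * 351 (mod 503).
150 * 351 = 52650 ≡ 338 (mod 503).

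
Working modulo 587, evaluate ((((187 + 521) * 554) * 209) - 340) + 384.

187 + 521 = 708 ≡ 121 (mod 587)
121 * 554 = 67034 ≡ 116 (mod 587)
116 * 209 = 24244 ≡ 177 (mod 587)
177 - 340 = -163 ≡ 424 (mod 587)
424 + 384 = 808 ≡ 221 (mod 587)

221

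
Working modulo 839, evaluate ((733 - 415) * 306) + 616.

733 - 415 = 318
318 * 306 = 97308 ≡ 823 (mod 839)
823 + 616 = 1439 ≡ 600 (mod 839)

600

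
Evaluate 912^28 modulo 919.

769

Using repeated squaring:
28 in binary is 11100, i.e. 28 = 16 + 8 + 4.
912^1 ≡ 912 (mod 919)
912^2 ≡ 912^2 = 831744 ≡ 49 (mod 919)
912^4 ≡ 49^2 = 2401 ≡ 563 (mod 919)
912^8 ≡ 563^2 = 316969 ≡ 833 (mod 919)
912^16 ≡ 833^2 = 693889 ≡ 44 (mod 919)
912^28 = 912^16 · 912^8 · 912^4 ≡ 44 · 833 · 563 (mod 919).
Accumulate the product:
44 · 833 = 36652 ≡ 811
811 · 563 = 456593 ≡ 769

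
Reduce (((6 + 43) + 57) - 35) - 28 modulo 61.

43

6 + 43 = 49
49 + 57 = 106 ≡ 45 (mod 61)
45 - 35 = 10
10 - 28 = -18 ≡ 43 (mod 61)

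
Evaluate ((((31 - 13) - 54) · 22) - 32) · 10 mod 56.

31 - 13 = 18
18 - 54 = -36 ≡ 20 (mod 56)
20 · 22 = 440 ≡ 48 (mod 56)
48 - 32 = 16
16 · 10 = 160 ≡ 48 (mod 56)

48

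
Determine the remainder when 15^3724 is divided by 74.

49

3724 in binary is 111010001100, i.e. 3724 = 2048 + 1024 + 512 + 128 + 8 + 4.
15^1 ≡ 15 (mod 74)
15^2 ≡ 15^2 = 225 ≡ 3 (mod 74)
15^4 ≡ 3^2 = 9 (mod 74)
15^8 ≡ 9^2 = 81 ≡ 7 (mod 74)
15^16 ≡ 7^2 = 49 (mod 74)
15^32 ≡ 49^2 = 2401 ≡ 33 (mod 74)
15^64 ≡ 33^2 = 1089 ≡ 53 (mod 74)
15^128 ≡ 53^2 = 2809 ≡ 71 (mod 74)
15^256 ≡ 71^2 = 5041 ≡ 9 (mod 74)
15^512 ≡ 9^2 = 81 ≡ 7 (mod 74)
15^1024 ≡ 7^2 = 49 (mod 74)
15^2048 ≡ 49^2 = 2401 ≡ 33 (mod 74)
15^3724 = 15^2048 × 15^1024 × 15^512 × 15^128 × 15^8 × 15^4 ≡ 33 × 49 × 7 × 71 × 7 × 9 (mod 74).
Accumulate the product:
33 × 49 = 1617 ≡ 63
63 × 7 = 441 ≡ 71
71 × 71 = 5041 ≡ 9
9 × 7 = 63
63 × 9 = 567 ≡ 49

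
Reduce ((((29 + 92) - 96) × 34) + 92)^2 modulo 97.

29 + 92 = 121 ≡ 24 (mod 97)
24 - 96 = -72 ≡ 25 (mod 97)
25 × 34 = 850 ≡ 74 (mod 97)
74 + 92 = 166 ≡ 69 (mod 97)
(69)^2 ≡ 8 (mod 97)

8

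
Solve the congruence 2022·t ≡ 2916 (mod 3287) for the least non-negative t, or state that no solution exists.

811

gcd(2022, 3287) = 1, so a unique solution mod 3287 exists.
2022⁻¹ ≡ 2957 (mod 3287).
t ≡ 2957·2916 ≡ 811 (mod 3287).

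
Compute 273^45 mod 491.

45 in binary is 101101, i.e. 45 = 32 + 8 + 4 + 1.
273^1 ≡ 273 (mod 491)
273^2 ≡ 273^2 = 74529 ≡ 388 (mod 491)
273^4 ≡ 388^2 = 150544 ≡ 298 (mod 491)
273^8 ≡ 298^2 = 88804 ≡ 424 (mod 491)
273^16 ≡ 424^2 = 179776 ≡ 70 (mod 491)
273^32 ≡ 70^2 = 4900 ≡ 481 (mod 491)
273^45 = 273^32 × 273^8 × 273^4 × 273^1 ≡ 481 × 424 × 298 × 273 (mod 491).
Accumulate the product:
481 × 424 = 203944 ≡ 179
179 × 298 = 53342 ≡ 314
314 × 273 = 85722 ≡ 288

288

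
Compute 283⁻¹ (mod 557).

124

Run the extended Euclidean algorithm:
557 = 1×283 + 274
283 = 1×274 + 9
274 = 30×9 + 4
9 = 2×4 + 1
4 = 4×1 + 0
gcd(283, 557) = 1, so the inverse exists.
Back-substitute for 1:
1 = 1×9 − 2×4
  = −2×274 + 61×9
  = 61×283 − 63×274
  = −63×557 + 124×283
So 283⁻¹ ≡ 124 (mod 557).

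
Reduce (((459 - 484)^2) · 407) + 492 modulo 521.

98

459 - 484 = -25 ≡ 496 (mod 521)
(496)^2 ≡ 104 (mod 521)
104 · 407 = 42328 ≡ 127 (mod 521)
127 + 492 = 619 ≡ 98 (mod 521)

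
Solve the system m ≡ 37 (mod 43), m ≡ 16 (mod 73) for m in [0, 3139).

381

43⁻¹ mod 73: 43×17 ≡ 1 (mod 73), so 43⁻¹ ≡ 17.
m = 37 + 43×((16 − 37)×17 mod 73) = 37 + 43×8 = 381.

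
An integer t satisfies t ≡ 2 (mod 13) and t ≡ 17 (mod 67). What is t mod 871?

13⁻¹ mod 67: 13×31 ≡ 1 (mod 67), so 13⁻¹ ≡ 31.
t = 2 + 13×((17 − 2)×31 mod 67) = 2 + 13×63 = 821.

821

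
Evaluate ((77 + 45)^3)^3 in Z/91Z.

83

77 + 45 = 122 ≡ 31 (mod 91)
(31)^3 ≡ 34 (mod 91)
(34)^3 ≡ 83 (mod 91)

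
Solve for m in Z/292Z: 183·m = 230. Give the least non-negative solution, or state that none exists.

22

gcd(183, 292) = 1, so a unique solution mod 292 exists.
183⁻¹ ≡ 75 (mod 292).
m ≡ 75·230 ≡ 22 (mod 292).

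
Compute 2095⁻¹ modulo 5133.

By the extended Euclidean algorithm:
5133 = 2·2095 + 943
2095 = 2·943 + 209
943 = 4·209 + 107
209 = 1·107 + 102
107 = 1·102 + 5
102 = 20·5 + 2
5 = 2·2 + 1
2 = 2·1 + 0
gcd(2095, 5133) = 1, so the inverse exists.
Back-substitute for 1:
1 = 1·5 − 2·2
  = −2·102 + 41·5
  = 41·107 − 43·102
  = −43·209 + 84·107
  = 84·943 − 379·209
  = −379·2095 + 842·943
  = 842·5133 − 2063·2095
So 2095⁻¹ ≡ −2063 ≡ 3070 (mod 5133).

3070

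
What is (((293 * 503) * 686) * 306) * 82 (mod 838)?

836

293 * 503 = 147379 ≡ 729 (mod 838)
729 * 686 = 500094 ≡ 646 (mod 838)
646 * 306 = 197676 ≡ 746 (mod 838)
746 * 82 = 61172 ≡ 836 (mod 838)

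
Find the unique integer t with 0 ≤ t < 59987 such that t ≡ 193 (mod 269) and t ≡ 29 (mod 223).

269⁻¹ mod 223: 269*160 ≡ 1 (mod 223), so 269⁻¹ ≡ 160.
t = 193 + 269*((29 − 193)*160 mod 223) = 193 + 269*74 = 20099.

20099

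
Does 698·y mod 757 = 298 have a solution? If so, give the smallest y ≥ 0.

gcd(698, 757) = 1, so a unique solution mod 757 exists.
698⁻¹ ≡ 680 (mod 757).
y ≡ 680·298 ≡ 521 (mod 757).

521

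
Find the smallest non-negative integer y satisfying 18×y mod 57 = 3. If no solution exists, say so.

16

gcd(18, 57) = 3, and 3 | 3, so solutions exist.
Divide through by 3: 6×y = 1 (mod 19).
6⁻¹ ≡ 16 (mod 19).
y ≡ 16×1 ≡ 16 (mod 19).
The smallest non-negative solution is y = 16.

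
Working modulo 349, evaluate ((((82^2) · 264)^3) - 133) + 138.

(82)^2 ≡ 93 (mod 349)
93 · 264 = 24552 ≡ 122 (mod 349)
(122)^3 ≡ 1 (mod 349)
1 - 133 = -132 ≡ 217 (mod 349)
217 + 138 = 355 ≡ 6 (mod 349)

6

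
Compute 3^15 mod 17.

By square-and-multiply:
15 in binary is 1111, i.e. 15 = 8 + 4 + 2 + 1.
3^1 ≡ 3 (mod 17)
3^2 ≡ 3^2 = 9 (mod 17)
3^4 ≡ 9^2 = 81 ≡ 13 (mod 17)
3^8 ≡ 13^2 = 169 ≡ 16 (mod 17)
3^15 = 3^8 · 3^4 · 3^2 · 3^1 ≡ 16 · 13 · 9 · 3 (mod 17).
Accumulate the product:
16 · 13 = 208 ≡ 4
4 · 9 = 36 ≡ 2
2 · 3 = 6

6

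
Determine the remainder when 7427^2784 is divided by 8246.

1645

2784 in binary is 101011100000, i.e. 2784 = 2048 + 512 + 128 + 64 + 32.
7427^1 ≡ 7427 (mod 8246)
7427^2 ≡ 7427^2 = 55160329 ≡ 2835 (mod 8246)
7427^4 ≡ 2835^2 = 8037225 ≡ 5621 (mod 8246)
7427^8 ≡ 5621^2 = 31595641 ≡ 5215 (mod 8246)
7427^16 ≡ 5215^2 = 27196225 ≡ 917 (mod 8246)
7427^32 ≡ 917^2 = 840889 ≡ 8043 (mod 8246)
7427^64 ≡ 8043^2 = 64689849 ≡ 8225 (mod 8246)
7427^128 ≡ 8225^2 = 67650625 ≡ 441 (mod 8246)
7427^256 ≡ 441^2 = 194481 ≡ 4823 (mod 8246)
7427^512 ≡ 4823^2 = 23261329 ≡ 7609 (mod 8246)
7427^1024 ≡ 7609^2 = 57896881 ≡ 1715 (mod 8246)
7427^2048 ≡ 1715^2 = 2941225 ≡ 5649 (mod 8246)
7427^2784 = 7427^2048 · 7427^512 · 7427^128 · 7427^64 · 7427^32 ≡ 5649 · 7609 · 441 · 8225 · 8043 (mod 8246).
Accumulate the product:
5649 · 7609 = 42983241 ≡ 5089
5089 · 441 = 2244249 ≡ 1337
1337 · 8225 = 10996825 ≡ 4907
4907 · 8043 = 39467001 ≡ 1645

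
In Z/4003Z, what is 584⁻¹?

1460

4003 = 6×584 + 499
584 = 1×499 + 85
499 = 5×85 + 74
85 = 1×74 + 11
74 = 6×11 + 8
11 = 1×8 + 3
8 = 2×3 + 2
3 = 1×2 + 1
2 = 2×1 + 0
gcd(584, 4003) = 1, so the inverse exists.
Bézout: 1 = −213×4003 + 1460×584.
So 584⁻¹ ≡ 1460 (mod 4003).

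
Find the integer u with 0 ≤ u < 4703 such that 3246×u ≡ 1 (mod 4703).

4703 = 1·3246 + 1457
3246 = 2·1457 + 332
1457 = 4·332 + 129
332 = 2·129 + 74
129 = 1·74 + 55
74 = 1·55 + 19
55 = 2·19 + 17
19 = 1·17 + 2
17 = 8·2 + 1
2 = 2·1 + 0
gcd(3246, 4703) = 1, so the inverse exists.
Bézout: 1 = 1535·4703 − 2224·3246.
So 3246⁻¹ ≡ −2224 ≡ 2479 (mod 4703).

2479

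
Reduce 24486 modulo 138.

60

24486 = 177·138 + 60, so 24486 ≡ 60 (mod 138).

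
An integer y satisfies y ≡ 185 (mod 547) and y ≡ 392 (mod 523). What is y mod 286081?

547⁻¹ mod 523: 547·109 ≡ 1 (mod 523), so 547⁻¹ ≡ 109.
y = 185 + 547·((392 − 185)·109 mod 523) = 185 + 547·74 = 40663.

40663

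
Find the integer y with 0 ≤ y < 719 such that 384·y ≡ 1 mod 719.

631

719 = 1*384 + 335
384 = 1*335 + 49
335 = 6*49 + 41
49 = 1*41 + 8
41 = 5*8 + 1
8 = 8*1 + 0
gcd(384, 719) = 1, so the inverse exists.
Bézout: 1 = 47*719 − 88*384.
So 384⁻¹ ≡ −88 ≡ 631 (mod 719).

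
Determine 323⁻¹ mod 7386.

Run the extended Euclidean algorithm:
7386 = 22·323 + 280
323 = 1·280 + 43
280 = 6·43 + 22
43 = 1·22 + 21
22 = 1·21 + 1
21 = 21·1 + 0
gcd(323, 7386) = 1, so the inverse exists.
Bézout: 1 = 15·7386 − 343·323.
So 323⁻¹ ≡ −343 ≡ 7043 (mod 7386).

7043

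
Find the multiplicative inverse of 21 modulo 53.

Run the extended Euclidean algorithm:
53 = 2·21 + 11
21 = 1·11 + 10
11 = 1·10 + 1
10 = 10·1 + 0
gcd(21, 53) = 1, so the inverse exists.
Bézout: 1 = 2·53 − 5·21.
So 21⁻¹ ≡ −5 ≡ 48 (mod 53).

48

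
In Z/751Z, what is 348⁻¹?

710

By the extended Euclidean algorithm:
751 = 2*348 + 55
348 = 6*55 + 18
55 = 3*18 + 1
18 = 18*1 + 0
gcd(348, 751) = 1, so the inverse exists.
Bézout: 1 = 19*751 − 41*348.
So 348⁻¹ ≡ −41 ≡ 710 (mod 751).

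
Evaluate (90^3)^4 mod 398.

(90)^3 ≡ 262 (mod 398)
(262)^4 ≡ 320 (mod 398)

320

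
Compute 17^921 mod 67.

64

Compute successive squares:
921 in binary is 1110011001, i.e. 921 = 512 + 256 + 128 + 16 + 8 + 1.
17^1 ≡ 17 (mod 67)
17^2 ≡ 17^2 = 289 ≡ 21 (mod 67)
17^4 ≡ 21^2 = 441 ≡ 39 (mod 67)
17^8 ≡ 39^2 = 1521 ≡ 47 (mod 67)
17^16 ≡ 47^2 = 2209 ≡ 65 (mod 67)
17^32 ≡ 65^2 = 4225 ≡ 4 (mod 67)
17^64 ≡ 4^2 = 16 (mod 67)
17^128 ≡ 16^2 = 256 ≡ 55 (mod 67)
17^256 ≡ 55^2 = 3025 ≡ 10 (mod 67)
17^512 ≡ 10^2 = 100 ≡ 33 (mod 67)
17^921 = 17^512 × 17^256 × 17^128 × 17^16 × 17^8 × 17^1 ≡ 33 × 10 × 55 × 65 × 47 × 17 (mod 67).
Accumulate the product:
33 × 10 = 330 ≡ 62
62 × 55 = 3410 ≡ 60
60 × 65 = 3900 ≡ 14
14 × 47 = 658 ≡ 55
55 × 17 = 935 ≡ 64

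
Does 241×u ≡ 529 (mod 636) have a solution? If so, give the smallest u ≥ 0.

gcd(241, 636) = 1, so a unique solution mod 636 exists.
241⁻¹ ≡ 541 (mod 636).
u ≡ 541×529 ≡ 625 (mod 636).

625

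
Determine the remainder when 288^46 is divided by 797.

By square-and-multiply:
46 in binary is 101110, i.e. 46 = 32 + 8 + 4 + 2.
288^1 ≡ 288 (mod 797)
288^2 ≡ 288^2 = 82944 ≡ 56 (mod 797)
288^4 ≡ 56^2 = 3136 ≡ 745 (mod 797)
288^8 ≡ 745^2 = 555025 ≡ 313 (mod 797)
288^16 ≡ 313^2 = 97969 ≡ 735 (mod 797)
288^32 ≡ 735^2 = 540225 ≡ 656 (mod 797)
288^46 = 288^32 · 288^8 · 288^4 · 288^2 ≡ 656 · 313 · 745 · 56 (mod 797).
Accumulate the product:
656 · 313 = 205328 ≡ 499
499 · 745 = 371755 ≡ 353
353 · 56 = 19768 ≡ 640

640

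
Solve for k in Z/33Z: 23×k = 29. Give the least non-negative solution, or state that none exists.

gcd(23, 33) = 1, so a unique solution mod 33 exists.
23⁻¹ ≡ 23 (mod 33).
k ≡ 23×29 ≡ 7 (mod 33).

7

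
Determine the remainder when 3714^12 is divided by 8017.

By square-and-multiply:
12 in binary is 1100, i.e. 12 = 8 + 4.
3714^1 ≡ 3714 (mod 8017)
3714^2 ≡ 3714^2 = 13793796 ≡ 4556 (mod 8017)
3714^4 ≡ 4556^2 = 20757136 ≡ 1123 (mod 8017)
3714^8 ≡ 1123^2 = 1261129 ≡ 2460 (mod 8017)
3714^12 = 3714^8 · 3714^4 ≡ 2460 · 1123 (mod 8017).
2460 · 1123 = 2762580 ≡ 4732 (mod 8017).

4732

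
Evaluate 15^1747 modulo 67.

By square-and-multiply:
1747 in binary is 11011010011, i.e. 1747 = 1024 + 512 + 128 + 64 + 16 + 2 + 1.
15^1 ≡ 15 (mod 67)
15^2 ≡ 15^2 = 225 ≡ 24 (mod 67)
15^4 ≡ 24^2 = 576 ≡ 40 (mod 67)
15^8 ≡ 40^2 = 1600 ≡ 59 (mod 67)
15^16 ≡ 59^2 = 3481 ≡ 64 (mod 67)
15^32 ≡ 64^2 = 4096 ≡ 9 (mod 67)
15^64 ≡ 9^2 = 81 ≡ 14 (mod 67)
15^128 ≡ 14^2 = 196 ≡ 62 (mod 67)
15^256 ≡ 62^2 = 3844 ≡ 25 (mod 67)
15^512 ≡ 25^2 = 625 ≡ 22 (mod 67)
15^1024 ≡ 22^2 = 484 ≡ 15 (mod 67)
15^1747 = 15^1024 × 15^512 × 15^128 × 15^64 × 15^16 × 15^2 × 15^1 ≡ 15 × 22 × 62 × 14 × 64 × 24 × 15 (mod 67).
Accumulate the product:
15 × 22 = 330 ≡ 62
62 × 62 = 3844 ≡ 25
25 × 14 = 350 ≡ 15
15 × 64 = 960 ≡ 22
22 × 24 = 528 ≡ 59
59 × 15 = 885 ≡ 14

14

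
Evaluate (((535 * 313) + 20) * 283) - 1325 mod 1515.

535 * 313 = 167455 ≡ 805 (mod 1515)
805 + 20 = 825
825 * 283 = 233475 ≡ 165 (mod 1515)
165 - 1325 = -1160 ≡ 355 (mod 1515)

355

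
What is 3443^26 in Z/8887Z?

By square-and-multiply:
26 in binary is 11010, i.e. 26 = 16 + 8 + 2.
3443^1 ≡ 3443 (mod 8887)
3443^2 ≡ 3443^2 = 11854249 ≡ 7878 (mod 8887)
3443^4 ≡ 7878^2 = 62062884 ≡ 4963 (mod 8887)
3443^8 ≡ 4963^2 = 24631369 ≡ 5492 (mod 8887)
3443^16 ≡ 5492^2 = 30162064 ≡ 8473 (mod 8887)
3443^26 = 3443^16 · 3443^8 · 3443^2 ≡ 8473 · 5492 · 7878 (mod 8887).
Accumulate the product:
8473 · 5492 = 46533716 ≡ 1384
1384 · 7878 = 10903152 ≡ 7690

7690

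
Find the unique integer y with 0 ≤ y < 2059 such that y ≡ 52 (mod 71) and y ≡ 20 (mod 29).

71⁻¹ mod 29: 71×9 ≡ 1 (mod 29), so 71⁻¹ ≡ 9.
y = 52 + 71×((20 − 52)×9 mod 29) = 52 + 71×2 = 194.
Check: 194 mod 71 = 52, 194 mod 29 = 20. ✓

194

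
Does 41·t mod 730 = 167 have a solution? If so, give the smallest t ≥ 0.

467

gcd(41, 730) = 1, so a unique solution mod 730 exists.
41⁻¹ ≡ 641 (mod 730).
t ≡ 641·167 ≡ 467 (mod 730).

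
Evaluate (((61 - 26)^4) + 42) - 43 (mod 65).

61 - 26 = 35
(35)^4 ≡ 35 (mod 65)
35 + 42 = 77 ≡ 12 (mod 65)
12 - 43 = -31 ≡ 34 (mod 65)

34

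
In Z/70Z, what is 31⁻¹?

70 = 2*31 + 8
31 = 3*8 + 7
8 = 1*7 + 1
7 = 7*1 + 0
gcd(31, 70) = 1, so the inverse exists.
Back-substitute for 1:
1 = 1*8 − 1*7
  = −1*31 + 4*8
  = 4*70 − 9*31
So 31⁻¹ ≡ −9 ≡ 61 (mod 70).

61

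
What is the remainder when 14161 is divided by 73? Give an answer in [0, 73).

14161 = 193×73 + 72, so 14161 ≡ 72 (mod 73).

72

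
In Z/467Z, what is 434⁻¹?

283

467 = 1·434 + 33
434 = 13·33 + 5
33 = 6·5 + 3
5 = 1·3 + 2
3 = 1·2 + 1
2 = 2·1 + 0
gcd(434, 467) = 1, so the inverse exists.
Bézout: 1 = 171·467 − 184·434.
So 434⁻¹ ≡ −184 ≡ 283 (mod 467).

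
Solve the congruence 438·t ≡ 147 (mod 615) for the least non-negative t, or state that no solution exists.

159

gcd(438, 615) = 3, and 3 | 147, so solutions exist.
Divide through by 3: 146·t mod 205 = 49.
146⁻¹ ≡ 66 (mod 205).
t ≡ 66·49 ≡ 159 (mod 205).
The smallest non-negative solution is t = 159.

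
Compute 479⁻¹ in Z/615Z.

104

615 = 1·479 + 136
479 = 3·136 + 71
136 = 1·71 + 65
71 = 1·65 + 6
65 = 10·6 + 5
6 = 1·5 + 1
5 = 5·1 + 0
gcd(479, 615) = 1, so the inverse exists.
Bézout: 1 = −81·615 + 104·479.
So 479⁻¹ ≡ 104 (mod 615).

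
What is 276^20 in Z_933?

669

276^1 ≡ 276 (mod 933)
276^2 ≡ 276^2 = 76176 ≡ 603 (mod 933)
276^4 ≡ 603^2 = 363609 ≡ 672 (mod 933)
276^8 ≡ 672^2 = 451584 ≡ 12 (mod 933)
276^16 ≡ 12^2 = 144 (mod 933)
276^20 = 276^16 * 276^4 ≡ 144 * 672 (mod 933).
144 * 672 = 96768 ≡ 669 (mod 933).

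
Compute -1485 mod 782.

-1485 = -2*782 + 79, so -1485 ≡ 79 (mod 782).

79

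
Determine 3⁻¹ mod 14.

5

Run the extended Euclidean algorithm:
14 = 4·3 + 2
3 = 1·2 + 1
2 = 2·1 + 0
gcd(3, 14) = 1, so the inverse exists.
Back-substitute for 1:
1 = 1·3 − 1·2
  = −1·14 + 5·3
So 3⁻¹ ≡ 5 (mod 14).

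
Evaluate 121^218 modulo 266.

Compute successive squares:
218 in binary is 11011010, i.e. 218 = 128 + 64 + 16 + 8 + 2.
121^1 ≡ 121 (mod 266)
121^2 ≡ 121^2 = 14641 ≡ 11 (mod 266)
121^4 ≡ 11^2 = 121 (mod 266)
121^8 ≡ 121^2 = 14641 ≡ 11 (mod 266)
121^16 ≡ 11^2 = 121 (mod 266)
121^32 ≡ 121^2 = 14641 ≡ 11 (mod 266)
121^64 ≡ 11^2 = 121 (mod 266)
121^128 ≡ 121^2 = 14641 ≡ 11 (mod 266)
121^218 = 121^128 × 121^64 × 121^16 × 121^8 × 121^2 ≡ 11 × 121 × 121 × 11 × 11 (mod 266).
Accumulate the product:
11 × 121 = 1331 ≡ 1
1 × 121 = 121
121 × 11 = 1331 ≡ 1
1 × 11 = 11

11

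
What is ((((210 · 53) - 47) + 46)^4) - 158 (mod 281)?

5

210 · 53 = 11130 ≡ 171 (mod 281)
171 - 47 = 124
124 + 46 = 170
(170)^4 ≡ 163 (mod 281)
163 - 158 = 5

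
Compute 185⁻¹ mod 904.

689

Apply the Euclidean algorithm and back-substitute:
904 = 4×185 + 164
185 = 1×164 + 21
164 = 7×21 + 17
21 = 1×17 + 4
17 = 4×4 + 1
4 = 4×1 + 0
gcd(185, 904) = 1, so the inverse exists.
Back-substitute for 1:
1 = 1×17 − 4×4
  = −4×21 + 5×17
  = 5×164 − 39×21
  = −39×185 + 44×164
  = 44×904 − 215×185
So 185⁻¹ ≡ −215 ≡ 689 (mod 904).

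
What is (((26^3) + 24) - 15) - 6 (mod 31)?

(26)^3 ≡ 30 (mod 31)
30 + 24 = 54 ≡ 23 (mod 31)
23 - 15 = 8
8 - 6 = 2

2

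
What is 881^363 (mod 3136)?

2449

Compute successive squares:
363 in binary is 101101011, i.e. 363 = 256 + 64 + 32 + 8 + 2 + 1.
881^1 ≡ 881 (mod 3136)
881^2 ≡ 881^2 = 776161 ≡ 1569 (mod 3136)
881^4 ≡ 1569^2 = 2461761 ≡ 1 (mod 3136)
881^8 ≡ 1^2 = 1 (mod 3136)
881^16 ≡ 1^2 = 1 (mod 3136)
881^32 ≡ 1^2 = 1 (mod 3136)
881^64 ≡ 1^2 = 1 (mod 3136)
881^128 ≡ 1^2 = 1 (mod 3136)
881^256 ≡ 1^2 = 1 (mod 3136)
881^363 = 881^256 · 881^64 · 881^32 · 881^8 · 881^2 · 881^1 ≡ 1 · 1 · 1 · 1 · 1569 · 881 (mod 3136).
Accumulate the product:
1 · 1 = 1
1 · 1 = 1
1 · 1 = 1
1 · 1569 = 1569
1569 · 881 = 1382289 ≡ 2449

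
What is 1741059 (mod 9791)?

1741059 = 177*9791 + 8052, so 1741059 ≡ 8052 (mod 9791).

8052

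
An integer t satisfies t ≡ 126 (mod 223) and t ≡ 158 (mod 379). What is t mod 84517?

36921

223⁻¹ mod 379: 223·17 ≡ 1 (mod 379), so 223⁻¹ ≡ 17.
t = 126 + 223·((158 − 126)·17 mod 379) = 126 + 223·165 = 36921.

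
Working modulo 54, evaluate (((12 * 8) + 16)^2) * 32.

26

12 * 8 = 96 ≡ 42 (mod 54)
42 + 16 = 58 ≡ 4 (mod 54)
(4)^2 ≡ 16 (mod 54)
16 * 32 = 512 ≡ 26 (mod 54)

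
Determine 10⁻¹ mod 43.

Apply the Euclidean algorithm and back-substitute:
43 = 4·10 + 3
10 = 3·3 + 1
3 = 3·1 + 0
gcd(10, 43) = 1, so the inverse exists.
Back-substitute for 1:
1 = 1·10 − 3·3
  = −3·43 + 13·10
So 10⁻¹ ≡ 13 (mod 43).

13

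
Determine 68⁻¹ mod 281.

62

281 = 4×68 + 9
68 = 7×9 + 5
9 = 1×5 + 4
5 = 1×4 + 1
4 = 4×1 + 0
gcd(68, 281) = 1, so the inverse exists.
Bézout: 1 = −15×281 + 62×68.
So 68⁻¹ ≡ 62 (mod 281).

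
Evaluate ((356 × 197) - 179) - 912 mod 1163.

356 × 197 = 70132 ≡ 352 (mod 1163)
352 - 179 = 173
173 - 912 = -739 ≡ 424 (mod 1163)

424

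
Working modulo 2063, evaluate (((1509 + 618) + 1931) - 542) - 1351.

1509 + 618 = 2127 ≡ 64 (mod 2063)
64 + 1931 = 1995
1995 - 542 = 1453
1453 - 1351 = 102

102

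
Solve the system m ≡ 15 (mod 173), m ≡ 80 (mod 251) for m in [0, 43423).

7108

173⁻¹ mod 251: 173×74 ≡ 1 (mod 251), so 173⁻¹ ≡ 74.
m = 15 + 173×((80 − 15)×74 mod 251) = 15 + 173×41 = 7108.
Check: 7108 mod 173 = 15, 7108 mod 251 = 80. ✓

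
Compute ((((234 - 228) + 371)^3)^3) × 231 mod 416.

143

234 - 228 = 6
6 + 371 = 377
(377)^3 ≡ 169 (mod 416)
(169)^3 ≡ 377 (mod 416)
377 × 231 = 87087 ≡ 143 (mod 416)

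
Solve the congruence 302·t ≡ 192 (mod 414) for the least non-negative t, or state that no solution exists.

87

gcd(302, 414) = 2, and 2 | 192, so solutions exist.
Divide through by 2: 151·t = 96 (mod 207).
151⁻¹ ≡ 85 (mod 207).
t ≡ 85·96 ≡ 87 (mod 207).
The smallest non-negative solution is t = 87.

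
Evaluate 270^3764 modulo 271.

270^1 ≡ 270 (mod 271)
270^2 ≡ 270^2 = 72900 ≡ 1 (mod 271)
270^4 ≡ 1^2 = 1 (mod 271)
270^8 ≡ 1^2 = 1 (mod 271)
270^16 ≡ 1^2 = 1 (mod 271)
270^32 ≡ 1^2 = 1 (mod 271)
270^64 ≡ 1^2 = 1 (mod 271)
270^128 ≡ 1^2 = 1 (mod 271)
270^256 ≡ 1^2 = 1 (mod 271)
270^512 ≡ 1^2 = 1 (mod 271)
270^1024 ≡ 1^2 = 1 (mod 271)
270^2048 ≡ 1^2 = 1 (mod 271)
270^3764 = 270^2048 · 270^1024 · 270^512 · 270^128 · 270^32 · 270^16 · 270^4 ≡ 1 · 1 · 1 · 1 · 1 · 1 · 1 (mod 271).
Accumulate the product:
1 · 1 = 1
1 · 1 = 1
1 · 1 = 1
1 · 1 = 1
1 · 1 = 1
1 · 1 = 1

1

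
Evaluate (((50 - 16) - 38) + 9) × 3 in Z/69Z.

15

50 - 16 = 34
34 - 38 = -4 ≡ 65 (mod 69)
65 + 9 = 74 ≡ 5 (mod 69)
5 × 3 = 15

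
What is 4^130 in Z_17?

16

Compute successive squares:
4^1 ≡ 4 (mod 17)
4^2 ≡ 4^2 = 16 (mod 17)
4^4 ≡ 16^2 = 256 ≡ 1 (mod 17)
4^8 ≡ 1^2 = 1 (mod 17)
4^16 ≡ 1^2 = 1 (mod 17)
4^32 ≡ 1^2 = 1 (mod 17)
4^64 ≡ 1^2 = 1 (mod 17)
4^128 ≡ 1^2 = 1 (mod 17)
4^130 = 4^128 × 4^2 ≡ 1 × 16 (mod 17).
1 × 16 = 16 ≡ 16 (mod 17).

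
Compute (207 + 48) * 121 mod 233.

207 + 48 = 255 ≡ 22 (mod 233)
22 * 121 = 2662 ≡ 99 (mod 233)

99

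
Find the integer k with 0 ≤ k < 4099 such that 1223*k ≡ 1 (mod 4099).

Run the extended Euclidean algorithm:
4099 = 3·1223 + 430
1223 = 2·430 + 363
430 = 1·363 + 67
363 = 5·67 + 28
67 = 2·28 + 11
28 = 2·11 + 6
11 = 1·6 + 5
6 = 1·5 + 1
5 = 5·1 + 0
gcd(1223, 4099) = 1, so the inverse exists.
Bézout: 1 = −219·4099 + 734·1223.
So 1223⁻¹ ≡ 734 (mod 4099).

734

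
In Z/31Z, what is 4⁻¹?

8

Run the extended Euclidean algorithm:
31 = 7·4 + 3
4 = 1·3 + 1
3 = 3·1 + 0
gcd(4, 31) = 1, so the inverse exists.
Back-substitute for 1:
1 = 1·4 − 1·3
  = −1·31 + 8·4
So 4⁻¹ ≡ 8 (mod 31).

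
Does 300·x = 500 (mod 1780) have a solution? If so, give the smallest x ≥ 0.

61

gcd(300, 1780) = 20, and 20 | 500, so solutions exist.
Divide through by 20: 15·x ≡ 25 mod 89.
15⁻¹ ≡ 6 (mod 89).
x ≡ 6·25 ≡ 61 (mod 89).
The smallest non-negative solution is x = 61.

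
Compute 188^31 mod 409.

Using repeated squaring:
31 in binary is 11111, i.e. 31 = 16 + 8 + 4 + 2 + 1.
188^1 ≡ 188 (mod 409)
188^2 ≡ 188^2 = 35344 ≡ 170 (mod 409)
188^4 ≡ 170^2 = 28900 ≡ 270 (mod 409)
188^8 ≡ 270^2 = 72900 ≡ 98 (mod 409)
188^16 ≡ 98^2 = 9604 ≡ 197 (mod 409)
188^31 = 188^16 × 188^8 × 188^4 × 188^2 × 188^1 ≡ 197 × 98 × 270 × 170 × 188 (mod 409).
Accumulate the product:
197 × 98 = 19306 ≡ 83
83 × 270 = 22410 ≡ 324
324 × 170 = 55080 ≡ 274
274 × 188 = 51512 ≡ 387

387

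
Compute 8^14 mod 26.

Using repeated squaring:
14 in binary is 1110, i.e. 14 = 8 + 4 + 2.
8^1 ≡ 8 (mod 26)
8^2 ≡ 8^2 = 64 ≡ 12 (mod 26)
8^4 ≡ 12^2 = 144 ≡ 14 (mod 26)
8^8 ≡ 14^2 = 196 ≡ 14 (mod 26)
8^14 = 8^8 · 8^4 · 8^2 ≡ 14 · 14 · 12 (mod 26).
Accumulate the product:
14 · 14 = 196 ≡ 14
14 · 12 = 168 ≡ 12

12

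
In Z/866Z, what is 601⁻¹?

183

Run the extended Euclidean algorithm:
866 = 1×601 + 265
601 = 2×265 + 71
265 = 3×71 + 52
71 = 1×52 + 19
52 = 2×19 + 14
19 = 1×14 + 5
14 = 2×5 + 4
5 = 1×4 + 1
4 = 4×1 + 0
gcd(601, 866) = 1, so the inverse exists.
Back-substitute for 1:
1 = 1×5 − 1×4
  = −1×14 + 3×5
  = 3×19 − 4×14
  = −4×52 + 11×19
  = 11×71 − 15×52
  = −15×265 + 56×71
  = 56×601 − 127×265
  = −127×866 + 183×601
So 601⁻¹ ≡ 183 (mod 866).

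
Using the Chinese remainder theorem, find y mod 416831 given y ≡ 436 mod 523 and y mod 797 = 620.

255660

523⁻¹ mod 797: 523·765 ≡ 1 (mod 797), so 523⁻¹ ≡ 765.
y = 436 + 523·((620 − 436)·765 mod 797) = 436 + 523·488 = 255660.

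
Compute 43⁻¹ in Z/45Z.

45 = 1·43 + 2
43 = 21·2 + 1
2 = 2·1 + 0
gcd(43, 45) = 1, so the inverse exists.
Back-substitute for 1:
1 = 1·43 − 21·2
  = −21·45 + 22·43
So 43⁻¹ ≡ 22 (mod 45).

22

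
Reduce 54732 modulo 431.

426

54732 = 126×431 + 426, so 54732 ≡ 426 (mod 431).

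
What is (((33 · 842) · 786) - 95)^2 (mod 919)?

33 · 842 = 27786 ≡ 216 (mod 919)
216 · 786 = 169776 ≡ 680 (mod 919)
680 - 95 = 585
(585)^2 ≡ 357 (mod 919)

357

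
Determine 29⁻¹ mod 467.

467 = 16×29 + 3
29 = 9×3 + 2
3 = 1×2 + 1
2 = 2×1 + 0
gcd(29, 467) = 1, so the inverse exists.
Back-substitute for 1:
1 = 1×3 − 1×2
  = −1×29 + 10×3
  = 10×467 − 161×29
So 29⁻¹ ≡ −161 ≡ 306 (mod 467).

306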